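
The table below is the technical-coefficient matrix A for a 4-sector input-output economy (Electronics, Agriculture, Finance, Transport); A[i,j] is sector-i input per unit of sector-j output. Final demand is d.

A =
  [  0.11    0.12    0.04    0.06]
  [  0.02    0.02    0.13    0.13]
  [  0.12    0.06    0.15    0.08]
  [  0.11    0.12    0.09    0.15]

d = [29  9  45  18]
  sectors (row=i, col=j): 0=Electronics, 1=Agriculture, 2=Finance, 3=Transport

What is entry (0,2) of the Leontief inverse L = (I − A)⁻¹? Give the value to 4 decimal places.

L[0,2] = 0.0910

Form M = I − A:
  [  0.89   -0.12   -0.04   -0.06]
  [ -0.02    0.98   -0.13   -0.13]
  [ -0.12   -0.06    0.85   -0.08]
  [ -0.11   -0.12   -0.09    0.85]
Leontief inverse L = M⁻¹:
  [  1.1536    0.1609    0.0910    0.1146]
  [  0.0718    1.0632    0.1856    0.1851]
  [  0.1848    0.1150    1.2181    0.1453]
  [  0.1790    0.1831    0.1670    1.2328]
Total output x = L · d:
  x_0 = 1.1536·29 + 0.1609·9 + 0.0910·45 + 0.1146·18 = 41.0628
  x_1 = 0.0718·29 + 1.0632·9 + 0.1856·45 + 0.1851·18 = 23.3358
  x_2 = 0.1848·29 + 0.1150·9 + 1.2181·45 + 0.1453·18 = 63.8248
  x_3 = 0.1790·29 + 0.1831·9 + 0.1670·45 + 1.2328·18 = 36.5429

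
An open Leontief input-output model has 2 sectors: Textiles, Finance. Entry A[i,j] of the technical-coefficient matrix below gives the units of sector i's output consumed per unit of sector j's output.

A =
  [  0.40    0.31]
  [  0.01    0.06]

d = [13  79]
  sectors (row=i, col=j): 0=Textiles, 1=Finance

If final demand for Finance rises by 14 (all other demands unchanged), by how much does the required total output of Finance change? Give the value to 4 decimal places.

Form M = I − A:
  [  0.60   -0.31]
  [ -0.01    0.94]
Leontief inverse L = M⁻¹:
  [  1.6759    0.5527]
  [  0.0178    1.0697]
Total output x = L · d:
  x_0 = 1.6759·13 + 0.5527·79 = 65.4484
  x_1 = 0.0178·13 + 1.0697·79 = 84.7388
Δx_1 = L[1,1] · Δd_1 = 1.0697 · 14 = 14.9759

14.9759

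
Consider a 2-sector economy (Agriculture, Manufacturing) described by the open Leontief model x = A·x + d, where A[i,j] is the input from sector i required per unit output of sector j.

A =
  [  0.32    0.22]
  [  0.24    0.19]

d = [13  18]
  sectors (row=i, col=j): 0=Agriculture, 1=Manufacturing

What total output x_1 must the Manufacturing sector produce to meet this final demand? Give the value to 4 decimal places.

30.8434

Form M = I − A:
  [  0.68   -0.22]
  [ -0.24    0.81]
Leontief inverse L = M⁻¹:
  [  1.6265    0.4418]
  [  0.4819    1.3655]
Total output x = L · d:
  x_0 = 1.6265·13 + 0.4418·18 = 29.0964
  x_1 = 0.4819·13 + 1.3655·18 = 30.8434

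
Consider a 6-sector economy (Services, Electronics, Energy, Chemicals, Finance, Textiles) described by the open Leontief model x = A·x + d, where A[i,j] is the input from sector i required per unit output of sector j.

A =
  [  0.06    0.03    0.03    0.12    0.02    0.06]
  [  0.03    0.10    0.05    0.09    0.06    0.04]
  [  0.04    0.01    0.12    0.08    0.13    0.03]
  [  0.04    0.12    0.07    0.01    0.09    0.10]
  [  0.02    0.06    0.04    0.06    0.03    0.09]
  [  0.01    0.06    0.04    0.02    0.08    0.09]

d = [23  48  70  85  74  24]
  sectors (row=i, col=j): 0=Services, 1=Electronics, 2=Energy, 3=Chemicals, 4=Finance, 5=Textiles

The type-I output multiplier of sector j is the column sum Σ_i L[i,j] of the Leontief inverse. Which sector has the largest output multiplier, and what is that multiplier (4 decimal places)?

Form M = I − A:
  [  0.94   -0.03   -0.03   -0.12   -0.02   -0.06]
  [ -0.03    0.90   -0.05   -0.09   -0.06   -0.04]
  [ -0.04   -0.01    0.88   -0.08   -0.13   -0.03]
  [ -0.04   -0.12   -0.07    0.99   -0.09   -0.10]
  [ -0.02   -0.06   -0.04   -0.06    0.97   -0.09]
  [ -0.01   -0.06   -0.04   -0.02   -0.08    0.91]
Leontief inverse L = M⁻¹:
  [  1.0769    0.0663    0.0591    0.1467    0.0559    0.0975]
  [  0.0483    1.1423    0.0847    0.1243    0.1011    0.0798]
  [  0.0605    0.0474    1.1619    0.1178    0.1770    0.0748]
  [  0.0589    0.1620    0.1075    1.0517    0.1351    0.1435]
  [  0.0334    0.0923    0.0671    0.0849    1.0643    0.1231]
  [  0.0219    0.0898    0.0656    0.0456    0.1116    1.1225]
Total output x = L · d:
  x_0 = 1.0769·23 + 0.0663·48 + 0.0591·70 + 0.1467·85 + 0.0559·74 + 0.0975·24 = 51.0386
  x_1 = 0.0483·23 + 1.1423·48 + 0.0847·70 + 0.1243·85 + 0.1011·74 + 0.0798·24 = 81.8326
  x_2 = 0.0605·23 + 0.0474·48 + 1.1619·70 + 0.1178·85 + 0.1770·74 + 0.0748·24 = 109.9098
  x_3 = 0.0589·23 + 0.1620·48 + 0.1075·70 + 1.0517·85 + 0.1351·74 + 0.1435·24 = 119.4918
  x_4 = 0.0334·23 + 0.0923·48 + 0.0671·70 + 0.0849·85 + 1.0643·74 + 0.1231·24 = 98.8241
  x_5 = 0.0219·23 + 0.0898·48 + 0.0656·70 + 0.0456·85 + 0.1116·74 + 1.1225·24 = 48.4753
Output multipliers (column sums of L):
  Services: 1.3000
  Electronics: 1.6002
  Energy: 1.5459
  Chemicals: 1.5709
  Finance: 1.6450
  Textiles: 1.6412

Finance (1.6450)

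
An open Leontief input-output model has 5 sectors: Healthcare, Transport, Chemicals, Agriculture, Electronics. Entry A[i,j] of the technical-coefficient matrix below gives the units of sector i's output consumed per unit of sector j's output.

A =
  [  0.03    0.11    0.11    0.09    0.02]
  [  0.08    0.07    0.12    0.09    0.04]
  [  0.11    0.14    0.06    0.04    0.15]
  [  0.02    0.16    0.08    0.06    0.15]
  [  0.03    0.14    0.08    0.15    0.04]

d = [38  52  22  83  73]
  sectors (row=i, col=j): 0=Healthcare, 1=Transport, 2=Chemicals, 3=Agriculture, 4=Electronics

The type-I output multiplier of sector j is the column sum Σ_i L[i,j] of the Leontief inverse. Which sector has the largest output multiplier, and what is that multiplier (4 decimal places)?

Form M = I − A:
  [  0.97   -0.11   -0.11   -0.09   -0.02]
  [ -0.08    0.93   -0.12   -0.09   -0.04]
  [ -0.11   -0.14    0.94   -0.04   -0.15]
  [ -0.02   -0.16   -0.08    0.94   -0.15]
  [ -0.03   -0.14   -0.08   -0.15    0.96]
Leontief inverse L = M⁻¹:
  [  1.0708    0.1878    0.1679    0.1401    0.0783]
  [  0.1225    1.1580    0.1834    0.1467    0.1024]
  [  0.1585    0.2431    1.1416    0.1206    0.2107]
  [  0.0691    0.2594    0.1561    1.1361    0.2142]
  [  0.0753    0.2355    0.1515    0.2133    1.1101]
Total output x = L · d:
  x_0 = 1.0708·38 + 0.1878·52 + 0.1679·22 + 0.1401·83 + 0.0783·73 = 71.4919
  x_1 = 0.1225·38 + 1.1580·52 + 0.1834·22 + 0.1467·83 + 0.1024·73 = 88.5595
  x_2 = 0.1585·38 + 0.2431·52 + 1.1416·22 + 0.1206·83 + 0.2107·73 = 69.1697
  x_3 = 0.0691·38 + 0.2594·52 + 0.1561·22 + 1.1361·83 + 0.2142·73 = 129.4796
  x_4 = 0.0753·38 + 0.2355·52 + 0.1515·22 + 0.2133·83 + 1.1101·73 = 117.1860
Output multipliers (column sums of L):
  Healthcare: 1.4962
  Transport: 2.0838
  Chemicals: 1.8005
  Agriculture: 1.7570
  Electronics: 1.7155

Transport (2.0838)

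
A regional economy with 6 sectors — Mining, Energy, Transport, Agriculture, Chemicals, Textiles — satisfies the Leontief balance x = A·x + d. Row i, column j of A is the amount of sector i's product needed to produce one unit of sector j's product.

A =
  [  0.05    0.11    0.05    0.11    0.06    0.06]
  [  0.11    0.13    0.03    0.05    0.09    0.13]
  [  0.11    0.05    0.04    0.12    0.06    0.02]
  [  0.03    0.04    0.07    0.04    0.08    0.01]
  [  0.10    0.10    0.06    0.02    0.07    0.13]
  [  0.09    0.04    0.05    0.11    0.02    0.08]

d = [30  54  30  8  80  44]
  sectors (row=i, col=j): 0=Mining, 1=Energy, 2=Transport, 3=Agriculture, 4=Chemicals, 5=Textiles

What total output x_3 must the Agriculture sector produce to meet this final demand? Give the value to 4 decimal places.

28.6156

Form M = I − A:
  [  0.95   -0.11   -0.05   -0.11   -0.06   -0.06]
  [ -0.11    0.87   -0.03   -0.05   -0.09   -0.13]
  [ -0.11   -0.05    0.96   -0.12   -0.06   -0.02]
  [ -0.03   -0.04   -0.07    0.96   -0.08   -0.01]
  [ -0.10   -0.10   -0.06   -0.02    0.93   -0.13]
  [ -0.09   -0.04   -0.05   -0.11   -0.02    0.92]
Leontief inverse L = M⁻¹:
  [  1.1103    0.1709    0.0880    0.1627    0.1103    0.1158]
  [  0.1881    1.2098    0.0765    0.1210    0.1490    0.2073]
  [  0.1593    0.1048    1.0755    0.1678    0.1056    0.0653]
  [  0.0698    0.0784    0.0936    1.0729    0.1114    0.0451]
  [  0.1706    0.1692    0.1008    0.0868    1.1209    0.1966]
  [  0.1375    0.0881    0.0838    0.1605    0.0607    1.1205]
Total output x = L · d:
  x_0 = 1.1103·30 + 0.1709·54 + 0.0880·30 + 0.1627·8 + 0.1103·80 + 0.1158·44 = 60.4048
  x_1 = 0.1881·30 + 1.2098·54 + 0.0765·30 + 0.1210·8 + 0.1490·80 + 0.2073·44 = 95.2776
  x_2 = 0.1593·30 + 0.1048·54 + 1.0755·30 + 0.1678·8 + 0.1056·80 + 0.0653·44 = 55.3714
  x_3 = 0.0698·30 + 0.0784·54 + 0.0936·30 + 1.0729·8 + 0.1114·80 + 0.0451·44 = 28.6156
  x_4 = 0.1706·30 + 0.1692·54 + 0.1008·30 + 0.0868·8 + 1.1209·80 + 0.1966·44 = 116.2920
  x_5 = 0.1375·30 + 0.0881·54 + 0.0838·30 + 0.1605·8 + 0.0607·80 + 1.1205·44 = 66.8366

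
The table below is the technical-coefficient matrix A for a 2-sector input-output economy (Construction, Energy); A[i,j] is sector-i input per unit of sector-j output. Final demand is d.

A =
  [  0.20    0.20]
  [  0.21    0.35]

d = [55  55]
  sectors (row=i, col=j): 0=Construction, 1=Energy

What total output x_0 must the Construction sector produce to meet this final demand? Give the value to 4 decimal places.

Form M = I − A:
  [  0.80   -0.20]
  [ -0.21    0.65]
Leontief inverse L = M⁻¹:
  [  1.3598    0.4184]
  [  0.4393    1.6736]
Total output x = L · d:
  x_0 = 1.3598·55 + 0.4184·55 = 97.8033
  x_1 = 0.4393·55 + 1.6736·55 = 116.2134

97.8033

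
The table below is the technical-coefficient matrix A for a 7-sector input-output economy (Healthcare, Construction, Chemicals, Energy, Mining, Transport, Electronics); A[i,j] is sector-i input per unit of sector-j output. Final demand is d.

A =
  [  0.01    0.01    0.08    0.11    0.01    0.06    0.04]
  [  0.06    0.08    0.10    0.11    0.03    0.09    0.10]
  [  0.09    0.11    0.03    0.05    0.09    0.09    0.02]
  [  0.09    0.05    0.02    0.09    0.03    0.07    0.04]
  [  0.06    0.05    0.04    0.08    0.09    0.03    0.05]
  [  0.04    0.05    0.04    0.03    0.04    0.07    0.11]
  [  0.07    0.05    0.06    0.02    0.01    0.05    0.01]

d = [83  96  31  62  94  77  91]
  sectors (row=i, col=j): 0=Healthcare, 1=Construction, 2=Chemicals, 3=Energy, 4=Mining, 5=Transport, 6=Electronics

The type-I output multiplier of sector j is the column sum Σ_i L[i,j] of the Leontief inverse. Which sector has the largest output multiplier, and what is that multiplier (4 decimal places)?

Form M = I − A:
  [  0.99   -0.01   -0.08   -0.11   -0.01   -0.06   -0.04]
  [ -0.06    0.92   -0.10   -0.11   -0.03   -0.09   -0.10]
  [ -0.09   -0.11    0.97   -0.05   -0.09   -0.09   -0.02]
  [ -0.09   -0.05   -0.02    0.91   -0.03   -0.07   -0.04]
  [ -0.06   -0.05   -0.04   -0.08    0.91   -0.03   -0.05]
  [ -0.04   -0.05   -0.04   -0.03   -0.04    0.93   -0.11]
  [ -0.07   -0.05   -0.06   -0.02   -0.01   -0.05    0.99]
Leontief inverse L = M⁻¹:
  [  1.0458    0.0423    0.1031    0.1448    0.0329    0.0971    0.0669]
  [  0.1192    1.1358    0.1490    0.1743    0.0677    0.1554    0.1503]
  [  0.1355    0.1545    1.0757    0.1113    0.1237    0.1439    0.0695]
  [  0.1264    0.0827    0.0539    1.1372    0.0527    0.1127    0.0757]
  [  0.1004    0.0863    0.0741    0.1292    1.1185    0.0723    0.0840]
  [  0.0769    0.0850    0.0738    0.0690    0.0636    1.1105    0.1426]
  [  0.0956    0.0765    0.0856    0.0535    0.0288    0.0825    1.0362]
Total output x = L · d:
  x_0 = 1.0458·83 + 0.0423·96 + 0.1031·31 + 0.1448·62 + 0.0329·94 + 0.0971·77 + 0.0669·91 = 119.6849
  x_1 = 0.1192·83 + 1.1358·96 + 0.1490·31 + 0.1743·62 + 0.0677·94 + 0.1554·77 + 0.1503·91 = 166.3718
  x_2 = 0.1355·83 + 0.1545·96 + 1.0757·31 + 0.1113·62 + 0.1237·94 + 0.1439·77 + 0.0695·91 = 95.3578
  x_3 = 0.1264·83 + 0.0827·96 + 0.0539·31 + 1.1372·62 + 0.0527·94 + 0.1127·77 + 0.0757·91 = 111.1317
  x_4 = 0.1004·83 + 0.0863·96 + 0.0741·31 + 0.1292·62 + 1.1185·94 + 0.0723·77 + 0.0840·91 = 145.2773
  x_5 = 0.0769·83 + 0.0850·96 + 0.0738·31 + 0.0690·62 + 0.0636·94 + 1.1105·77 + 0.1426·91 = 125.5627
  x_6 = 0.0956·83 + 0.0765·96 + 0.0856·31 + 0.0535·62 + 0.0288·94 + 0.0825·77 + 1.0362·91 = 124.6177
Output multipliers (column sums of L):
  Healthcare: 1.6999
  Construction: 1.6631
  Chemicals: 1.6151
  Energy: 1.8192
  Mining: 1.4880
  Transport: 1.7745
  Electronics: 1.6252

Energy (1.8192)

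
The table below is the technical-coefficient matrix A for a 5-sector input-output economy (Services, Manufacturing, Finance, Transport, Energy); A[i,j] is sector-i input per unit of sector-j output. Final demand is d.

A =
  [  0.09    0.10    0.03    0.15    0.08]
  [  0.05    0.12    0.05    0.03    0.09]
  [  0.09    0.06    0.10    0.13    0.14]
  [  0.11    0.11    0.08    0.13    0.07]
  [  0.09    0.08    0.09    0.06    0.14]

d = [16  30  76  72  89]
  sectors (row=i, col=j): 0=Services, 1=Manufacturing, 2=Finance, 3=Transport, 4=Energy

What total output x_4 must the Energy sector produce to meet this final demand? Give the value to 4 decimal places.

138.3296

Form M = I − A:
  [  0.91   -0.10   -0.03   -0.15   -0.08]
  [ -0.05    0.88   -0.05   -0.03   -0.09]
  [ -0.09   -0.06    0.90   -0.13   -0.14]
  [ -0.11   -0.11   -0.08    0.87   -0.07]
  [ -0.09   -0.08   -0.09   -0.06    0.86]
Leontief inverse L = M⁻¹:
  [  1.1609    0.1810    0.0852    0.2301    0.1595]
  [  0.0989    1.1781    0.0914    0.0820    0.1540]
  [  0.1751    0.1499    1.1695    0.2267    0.2408]
  [  0.1884    0.1983    0.1419    1.2210    0.1608]
  [  0.1622    0.1581    0.1497    0.1406    1.2302]
Total output x = L · d:
  x_0 = 1.1609·16 + 0.1810·30 + 0.0852·76 + 0.2301·72 + 0.1595·89 = 61.2410
  x_1 = 0.0989·16 + 1.1781·30 + 0.0914·76 + 0.0820·72 + 0.1540·89 = 63.4862
  x_2 = 0.1751·16 + 0.1499·30 + 1.1695·76 + 0.2267·72 + 0.2408·89 = 133.9375
  x_3 = 0.1884·16 + 0.1983·30 + 0.1419·76 + 1.2210·72 + 0.1608·89 = 121.9748
  x_4 = 0.1622·16 + 0.1581·30 + 0.1497·76 + 0.1406·72 + 1.2302·89 = 138.3296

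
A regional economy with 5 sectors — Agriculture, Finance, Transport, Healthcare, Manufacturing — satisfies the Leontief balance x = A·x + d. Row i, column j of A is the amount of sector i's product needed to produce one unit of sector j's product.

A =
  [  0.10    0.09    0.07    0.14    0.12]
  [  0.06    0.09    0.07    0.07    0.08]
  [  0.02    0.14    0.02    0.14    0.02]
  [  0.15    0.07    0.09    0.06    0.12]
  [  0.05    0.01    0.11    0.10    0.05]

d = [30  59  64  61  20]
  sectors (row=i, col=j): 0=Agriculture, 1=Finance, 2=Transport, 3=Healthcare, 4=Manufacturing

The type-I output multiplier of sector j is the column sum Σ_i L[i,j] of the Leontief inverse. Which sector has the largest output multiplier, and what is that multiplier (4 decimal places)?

Healthcare (1.8543)

Form M = I − A:
  [  0.90   -0.09   -0.07   -0.14   -0.12]
  [ -0.06    0.91   -0.07   -0.07   -0.08]
  [ -0.02   -0.14    0.98   -0.14   -0.02]
  [ -0.15   -0.07   -0.09    0.94   -0.12]
  [ -0.05   -0.01   -0.11   -0.10    0.95]
Leontief inverse L = M⁻¹:
  [  1.1733    0.1568    0.1376    0.2274    0.1930]
  [  0.1076    1.1389    0.1156    0.1317    0.1286]
  [  0.0718    0.1863    1.0644    0.1907    0.0713]
  [  0.2141    0.1348    0.1513    1.1481    0.1866]
  [  0.0937    0.0560    0.1476    0.1563    1.0920]
Total output x = L · d:
  x_0 = 1.1733·30 + 0.1568·59 + 0.1376·64 + 0.2274·61 + 0.1930·20 = 70.9880
  x_1 = 0.1076·30 + 1.1389·59 + 0.1156·64 + 0.1317·61 + 0.1286·20 = 88.4229
  x_2 = 0.0718·30 + 0.1863·59 + 1.0644·64 + 0.1907·61 + 0.0713·20 = 94.3202
  x_3 = 0.2141·30 + 0.1348·59 + 0.1513·64 + 1.1481·61 + 0.1866·20 = 97.8290
  x_4 = 0.0937·30 + 0.0560·59 + 0.1476·64 + 0.1563·61 + 1.0920·20 = 46.9387
Output multipliers (column sums of L):
  Agriculture: 1.6605
  Finance: 1.6728
  Transport: 1.6164
  Healthcare: 1.8543
  Manufacturing: 1.6715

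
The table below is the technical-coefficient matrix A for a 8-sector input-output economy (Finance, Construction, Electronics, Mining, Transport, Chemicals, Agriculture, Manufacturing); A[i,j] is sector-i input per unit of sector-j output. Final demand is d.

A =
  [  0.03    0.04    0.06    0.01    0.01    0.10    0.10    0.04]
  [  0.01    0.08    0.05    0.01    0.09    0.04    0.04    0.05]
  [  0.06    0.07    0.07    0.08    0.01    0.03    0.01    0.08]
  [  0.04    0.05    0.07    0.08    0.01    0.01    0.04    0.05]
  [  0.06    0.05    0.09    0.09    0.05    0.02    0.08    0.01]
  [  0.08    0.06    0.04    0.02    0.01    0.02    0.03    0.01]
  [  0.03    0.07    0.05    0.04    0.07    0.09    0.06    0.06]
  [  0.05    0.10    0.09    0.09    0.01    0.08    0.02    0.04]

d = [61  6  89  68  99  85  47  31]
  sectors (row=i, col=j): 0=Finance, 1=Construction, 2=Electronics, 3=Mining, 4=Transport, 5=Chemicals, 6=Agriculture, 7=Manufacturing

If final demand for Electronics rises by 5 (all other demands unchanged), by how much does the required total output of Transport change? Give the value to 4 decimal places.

0.6901

Form M = I − A:
  [  0.97   -0.04   -0.06   -0.01   -0.01   -0.10   -0.10   -0.04]
  [ -0.01    0.92   -0.05   -0.01   -0.09   -0.04   -0.04   -0.05]
  [ -0.06   -0.07    0.93   -0.08   -0.01   -0.03   -0.01   -0.08]
  [ -0.04   -0.05   -0.07    0.92   -0.01   -0.01   -0.04   -0.05]
  [ -0.06   -0.05   -0.09   -0.09    0.95   -0.02   -0.08   -0.01]
  [ -0.08   -0.06   -0.04   -0.02   -0.01    0.98   -0.03   -0.01]
  [ -0.03   -0.07   -0.05   -0.04   -0.07   -0.09    0.94   -0.06]
  [ -0.05   -0.10   -0.09   -0.09   -0.01   -0.08   -0.02    0.96]
Leontief inverse L = M⁻¹:
  [  1.0599    0.0832    0.0981    0.0392    0.0320    0.1329    0.1274    0.0684]
  [  0.0377    1.1220    0.0911    0.0436    0.1146    0.0677    0.0681    0.0760]
  [  0.0888    0.1157    1.1144    0.1160    0.0295    0.0623    0.0380    0.1120]
  [  0.0644    0.0889    0.1081    1.1121    0.0279    0.0378    0.0644    0.0789]
  [  0.0919    0.0974    0.1380    0.1300    1.0752    0.0552    0.1152    0.0461]
  [  0.0976    0.0883    0.0671    0.0384    0.0257    1.0443    0.0527    0.0307]
  [  0.0656    0.1215    0.0993    0.0795    0.0970    0.1255    1.0947    0.0922]
  [  0.0839    0.1513    0.1383    0.1279    0.0344    0.1136    0.0517    1.0760]
Total output x = L · d:
  x_0 = 1.0599·61 + 0.0832·6 + 0.0981·89 + 0.0392·68 + 0.0320·99 + 0.1329·85 + 0.1274·47 + 0.0684·31 = 99.1187
  x_1 = 0.0377·61 + 1.1220·6 + 0.0911·89 + 0.0436·68 + 0.1146·99 + 0.0677·85 + 0.0681·47 + 0.0760·31 = 42.7606
  x_2 = 0.0888·61 + 0.1157·6 + 1.1144·89 + 0.1160·68 + 0.0295·99 + 0.0623·85 + 0.0380·47 + 0.1120·31 = 126.6504
  x_3 = 0.0644·61 + 0.0889·6 + 0.1081·89 + 1.1121·68 + 0.0279·99 + 0.0378·85 + 0.0644·47 + 0.0789·31 = 101.1474
  x_4 = 0.0919·61 + 0.0974·6 + 0.1380·89 + 0.1300·68 + 1.0752·99 + 0.0552·85 + 0.1152·47 + 0.0461·31 = 145.2914
  x_5 = 0.0976·61 + 0.0883·6 + 0.0671·89 + 0.0384·68 + 0.0257·99 + 1.0443·85 + 0.0527·47 + 0.0307·31 = 109.7987
  x_6 = 0.0656·61 + 0.1215·6 + 0.0993·89 + 0.0795·68 + 0.0970·99 + 0.1255·85 + 1.0947·47 + 0.0922·31 = 93.5640
  x_7 = 0.0839·61 + 0.1513·6 + 0.1383·89 + 0.1279·68 + 0.0344·99 + 0.1136·85 + 0.0517·47 + 1.0760·31 = 75.8770
Δx_4 = L[4,2] · Δd_2 = 0.1380 · 5 = 0.6901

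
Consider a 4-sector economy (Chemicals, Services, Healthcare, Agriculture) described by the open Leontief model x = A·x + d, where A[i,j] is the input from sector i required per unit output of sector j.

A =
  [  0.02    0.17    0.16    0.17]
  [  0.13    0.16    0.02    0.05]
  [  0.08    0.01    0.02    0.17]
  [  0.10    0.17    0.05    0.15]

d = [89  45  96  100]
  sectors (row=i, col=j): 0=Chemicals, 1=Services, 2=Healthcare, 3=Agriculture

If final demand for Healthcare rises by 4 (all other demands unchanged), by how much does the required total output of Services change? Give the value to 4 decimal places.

Form M = I − A:
  [  0.98   -0.17   -0.16   -0.17]
  [ -0.13    0.84   -0.02   -0.05]
  [ -0.08   -0.01    0.98   -0.17]
  [ -0.10   -0.17   -0.05    0.85]
Leontief inverse L = M⁻¹:
  [  1.1023    0.2815    0.1999    0.2770]
  [  0.1838    1.2533    0.0619    0.1229]
  [  0.1220    0.0859    1.0543    0.2403]
  [  0.1736    0.2888    0.0979    1.2478]
Total output x = L · d:
  x_0 = 1.1023·89 + 0.2815·45 + 0.1999·96 + 0.2770·100 = 157.6619
  x_1 = 0.1838·89 + 1.2533·45 + 0.0619·96 + 0.1229·100 = 90.9842
  x_2 = 0.1220·89 + 0.0859·45 + 1.0543·96 + 0.2403·100 = 139.9686
  x_3 = 0.1736·89 + 0.2888·45 + 0.0979·96 + 1.2478·100 = 162.6258
Δx_1 = L[1,2] · Δd_2 = 0.0619 · 4 = 0.2474

0.2474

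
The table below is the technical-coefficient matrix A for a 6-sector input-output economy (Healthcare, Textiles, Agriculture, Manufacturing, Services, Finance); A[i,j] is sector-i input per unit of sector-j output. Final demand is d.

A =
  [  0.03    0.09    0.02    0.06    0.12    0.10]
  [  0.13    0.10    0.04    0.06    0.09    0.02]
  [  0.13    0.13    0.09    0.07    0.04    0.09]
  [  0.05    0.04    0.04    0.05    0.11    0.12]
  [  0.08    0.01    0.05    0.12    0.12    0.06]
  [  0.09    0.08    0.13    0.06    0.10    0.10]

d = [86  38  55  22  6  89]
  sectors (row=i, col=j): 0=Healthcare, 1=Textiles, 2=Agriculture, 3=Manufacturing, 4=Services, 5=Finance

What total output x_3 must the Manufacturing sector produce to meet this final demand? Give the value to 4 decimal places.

60.3255

Form M = I − A:
  [  0.97   -0.09   -0.02   -0.06   -0.12   -0.10]
  [ -0.13    0.90   -0.04   -0.06   -0.09   -0.02]
  [ -0.13   -0.13    0.91   -0.07   -0.04   -0.09]
  [ -0.05   -0.04   -0.04    0.95   -0.11   -0.12]
  [ -0.08   -0.01   -0.05   -0.12    0.88   -0.06]
  [ -0.09   -0.08   -0.13   -0.06   -0.10    0.90]
Leontief inverse L = M⁻¹:
  [  1.0968    0.1416    0.0696    0.1188    0.2004    0.1612]
  [  0.1940    1.1568    0.0816    0.1184    0.1727    0.0827]
  [  0.2174    0.2112    1.1515    0.1406    0.1407    0.1721]
  [  0.1145    0.0925    0.0920    1.1080    0.1887    0.1843]
  [  0.1423    0.0616    0.0987    0.1805    1.2040    0.1314]
  [  0.1818    0.1605    0.1976    0.1366    0.2021    1.1863]
Total output x = L · d:
  x_0 = 1.0968·86 + 0.1416·38 + 0.0696·55 + 0.1188·22 + 0.2004·6 + 0.1612·89 = 121.6962
  x_1 = 0.1940·86 + 1.1568·38 + 0.0816·55 + 0.1184·22 + 0.1727·6 + 0.0827·89 = 76.1343
  x_2 = 0.2174·86 + 0.2112·38 + 1.1515·55 + 0.1406·22 + 0.1407·6 + 0.1721·89 = 109.3107
  x_3 = 0.1145·86 + 0.0925·38 + 0.0920·55 + 1.1080·22 + 0.1887·6 + 0.1843·89 = 60.3255
  x_4 = 0.1423·86 + 0.0616·38 + 0.0987·55 + 0.1805·22 + 1.2040·6 + 0.1314·89 = 42.8930
  x_5 = 0.1818·86 + 0.1605·38 + 0.1976·55 + 0.1366·22 + 0.2021·6 + 1.1863·89 = 142.4029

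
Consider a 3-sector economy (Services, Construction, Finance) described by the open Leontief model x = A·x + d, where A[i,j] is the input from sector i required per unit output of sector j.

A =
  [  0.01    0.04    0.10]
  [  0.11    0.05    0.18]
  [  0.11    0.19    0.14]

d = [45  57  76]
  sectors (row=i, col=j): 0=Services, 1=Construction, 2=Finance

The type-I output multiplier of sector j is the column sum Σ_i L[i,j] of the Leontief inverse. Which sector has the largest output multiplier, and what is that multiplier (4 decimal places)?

Form M = I − A:
  [  0.99   -0.04   -0.10]
  [ -0.11    0.95   -0.18]
  [ -0.11   -0.19    0.86]
Leontief inverse L = M⁻¹:
  [  1.0329    0.0705    0.1349]
  [  0.1510    1.1089    0.2497]
  [  0.1655    0.2540    1.2352]
Total output x = L · d:
  x_0 = 1.0329·45 + 0.0705·57 + 0.1349·76 = 60.7464
  x_1 = 0.1510·45 + 1.1089·57 + 0.2497·76 = 88.9747
  x_2 = 0.1655·45 + 0.2540·57 + 1.2352·76 = 115.7992
Output multipliers (column sums of L):
  Services: 1.3493
  Construction: 1.4334
  Finance: 1.6197

Finance (1.6197)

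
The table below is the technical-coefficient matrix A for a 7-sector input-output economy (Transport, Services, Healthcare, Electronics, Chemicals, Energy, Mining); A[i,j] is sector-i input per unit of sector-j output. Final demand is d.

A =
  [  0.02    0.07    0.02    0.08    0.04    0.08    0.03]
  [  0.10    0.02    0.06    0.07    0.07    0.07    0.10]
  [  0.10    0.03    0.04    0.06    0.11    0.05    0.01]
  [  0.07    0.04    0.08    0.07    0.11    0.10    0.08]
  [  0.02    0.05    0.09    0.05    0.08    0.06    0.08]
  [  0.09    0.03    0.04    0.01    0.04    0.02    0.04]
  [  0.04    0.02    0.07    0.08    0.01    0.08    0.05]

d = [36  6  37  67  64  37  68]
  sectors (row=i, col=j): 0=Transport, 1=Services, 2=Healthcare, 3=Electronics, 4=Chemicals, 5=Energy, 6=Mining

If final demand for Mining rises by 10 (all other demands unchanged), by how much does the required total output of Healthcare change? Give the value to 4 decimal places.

Form M = I − A:
  [  0.98   -0.07   -0.02   -0.08   -0.04   -0.08   -0.03]
  [ -0.10    0.98   -0.06   -0.07   -0.07   -0.07   -0.10]
  [ -0.10   -0.03    0.96   -0.06   -0.11   -0.05   -0.01]
  [ -0.07   -0.04   -0.08    0.93   -0.11   -0.10   -0.08]
  [ -0.02   -0.05   -0.09   -0.05    0.92   -0.06   -0.08]
  [ -0.09   -0.03   -0.04   -0.01   -0.04    0.98   -0.04]
  [ -0.04   -0.02   -0.07   -0.08   -0.01   -0.08    0.95]
Leontief inverse L = M⁻¹:
  [  1.0582    0.0907    0.0540    0.1124    0.0786    0.1172    0.0646]
  [  0.1461    1.0517    0.1054    0.1185    0.1200    0.1234    0.1417]
  [  0.1368    0.0586    1.0784    0.0992    0.1558    0.0939    0.0473]
  [  0.1245    0.0748    0.1326    1.1220    0.1694    0.1576    0.1286]
  [  0.0654    0.0757    0.1326    0.0919    1.1283    0.1056    0.1186]
  [  0.1144    0.0485    0.0631    0.0378    0.0670    1.0495    0.0624]
  [  0.0785    0.0415    0.1018    0.1132    0.0491    0.1172    1.0791]
Total output x = L · d:
  x_0 = 1.0582·36 + 0.0907·6 + 0.0540·37 + 0.1124·67 + 0.0786·64 + 0.1172·37 + 0.0646·68 = 61.9255
  x_1 = 0.1461·36 + 1.0517·6 + 0.1054·37 + 0.1185·67 + 0.1200·64 + 0.1234·37 + 0.1417·68 = 45.2953
  x_2 = 0.1368·36 + 0.0586·6 + 1.0784·37 + 0.0992·67 + 0.1558·64 + 0.0939·37 + 0.0473·68 = 68.4876
  x_3 = 0.1245·36 + 0.0748·6 + 0.1326·37 + 1.1220·67 + 0.1694·64 + 0.1576·37 + 0.1286·68 = 110.4289
  x_4 = 0.0654·36 + 0.0757·6 + 0.1326·37 + 0.0919·67 + 1.1283·64 + 0.1056·37 + 0.1186·68 = 98.0545
  x_5 = 0.1144·36 + 0.0485·6 + 0.0631·37 + 0.0378·67 + 0.0670·64 + 1.0495·37 + 0.0624·68 = 56.6425
  x_6 = 0.0785·36 + 0.0415·6 + 0.1018·37 + 0.1132·67 + 0.0491·64 + 0.1172·37 + 1.0791·68 = 95.2877
Δx_2 = L[2,6] · Δd_6 = 0.0473 · 10 = 0.4727

0.4727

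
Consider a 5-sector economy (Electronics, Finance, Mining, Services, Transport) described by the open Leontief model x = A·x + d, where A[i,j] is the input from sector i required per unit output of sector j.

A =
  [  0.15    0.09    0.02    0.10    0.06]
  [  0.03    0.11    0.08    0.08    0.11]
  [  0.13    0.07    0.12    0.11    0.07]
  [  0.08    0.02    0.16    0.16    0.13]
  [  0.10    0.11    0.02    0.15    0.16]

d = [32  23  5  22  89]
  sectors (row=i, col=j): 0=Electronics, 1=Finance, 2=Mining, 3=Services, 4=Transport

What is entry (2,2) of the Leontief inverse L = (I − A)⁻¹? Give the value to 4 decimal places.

Form M = I − A:
  [  0.85   -0.09   -0.02   -0.10   -0.06]
  [ -0.03    0.89   -0.08   -0.08   -0.11]
  [ -0.13   -0.07    0.88   -0.11   -0.07]
  [ -0.08   -0.02   -0.16    0.84   -0.13]
  [ -0.10   -0.11   -0.02   -0.15    0.84]
Leontief inverse L = M⁻¹:
  [  1.2300    0.1531    0.0811    0.1976    0.1452]
  [  0.1044    1.1746    0.1463    0.1794    0.2012]
  [  0.2302    0.1439    1.2002    0.2288    0.1707]
  [  0.1945    0.0999    0.2558    1.3012    0.2497]
  [  0.2003    0.1933    0.1031    0.2848    1.2828]
Total output x = L · d:
  x_0 = 1.2300·32 + 0.1531·23 + 0.0811·5 + 0.1976·22 + 0.1452·89 = 60.5597
  x_1 = 0.1044·32 + 1.1746·23 + 0.1463·5 + 0.1794·22 + 0.2012·89 = 52.9429
  x_2 = 0.2302·32 + 0.1439·23 + 1.2002·5 + 0.2288·22 + 0.1707·89 = 36.9046
  x_3 = 0.1945·32 + 0.0999·23 + 0.2558·5 + 1.3012·22 + 0.2497·89 = 60.6462
  x_4 = 0.2003·32 + 0.1933·23 + 0.1031·5 + 0.2848·22 + 1.2828·89 = 131.8032

L[2,2] = 1.2002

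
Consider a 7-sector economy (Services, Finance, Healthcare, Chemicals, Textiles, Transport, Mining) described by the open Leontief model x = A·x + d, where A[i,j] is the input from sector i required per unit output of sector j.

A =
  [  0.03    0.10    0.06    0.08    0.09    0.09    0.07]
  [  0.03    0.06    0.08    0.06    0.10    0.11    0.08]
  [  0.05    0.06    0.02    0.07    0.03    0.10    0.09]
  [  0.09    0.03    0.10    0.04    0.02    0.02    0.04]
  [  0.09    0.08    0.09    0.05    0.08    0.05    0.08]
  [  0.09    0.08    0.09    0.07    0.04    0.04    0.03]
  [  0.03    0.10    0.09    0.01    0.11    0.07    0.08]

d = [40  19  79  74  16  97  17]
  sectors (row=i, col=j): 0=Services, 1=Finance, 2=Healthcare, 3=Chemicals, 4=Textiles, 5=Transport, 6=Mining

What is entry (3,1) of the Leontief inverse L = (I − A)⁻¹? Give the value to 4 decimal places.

Form M = I − A:
  [  0.97   -0.10   -0.06   -0.08   -0.09   -0.09   -0.07]
  [ -0.03    0.94   -0.08   -0.06   -0.10   -0.11   -0.08]
  [ -0.05   -0.06    0.98   -0.07   -0.03   -0.10   -0.09]
  [ -0.09   -0.03   -0.10    0.96   -0.02   -0.02   -0.04]
  [ -0.09   -0.08   -0.09   -0.05    0.92   -0.05   -0.08]
  [ -0.09   -0.08   -0.09   -0.07   -0.04    0.96   -0.03]
  [ -0.03   -0.10   -0.09   -0.01   -0.11   -0.07    0.92]
Leontief inverse L = M⁻¹:
  [  1.0884    0.1695    0.1349    0.1320    0.1551    0.1562    0.1351]
  [  0.0893    1.1311    0.1538    0.1122    0.1641    0.1755    0.1451]
  [  0.0959    0.1178    1.0817    0.1111    0.0833    0.1521    0.1404]
  [  0.1242    0.0766    0.1433    1.0762    0.0616    0.0671    0.0845]
  [  0.1450    0.1529    0.1621    0.1036    1.1483    0.1208    0.1485]
  [  0.1362    0.1384    0.1491    0.1168    0.0939    1.0994    0.0861]
  [  0.0836    0.1696    0.1592    0.0603    0.1761    0.1379    1.1461]
Total output x = L · d:
  x_0 = 1.0884·40 + 0.1695·19 + 0.1349·79 + 0.1320·74 + 0.1551·16 + 0.1562·97 + 0.1351·17 = 87.1153
  x_1 = 0.0893·40 + 1.1311·19 + 0.1538·79 + 0.1122·74 + 0.1641·16 + 0.1755·97 + 0.1451·17 = 67.6215
  x_2 = 0.0959·40 + 0.1178·19 + 1.0817·79 + 0.1111·74 + 0.0833·16 + 0.1521·97 + 0.1404·17 = 118.2197
  x_3 = 0.1242·40 + 0.0766·19 + 0.1433·79 + 1.0762·74 + 0.0616·16 + 0.0671·97 + 0.0845·17 = 106.3131
  x_4 = 0.1450·40 + 0.1529·19 + 0.1621·79 + 0.1036·74 + 1.1483·16 + 0.1208·97 + 0.1485·17 = 61.7976
  x_5 = 0.1362·40 + 0.1384·19 + 0.1491·79 + 0.1168·74 + 0.0939·16 + 1.0994·97 + 0.0861·17 = 138.1066
  x_6 = 0.0836·40 + 0.1696·19 + 0.1592·79 + 0.0603·74 + 0.1761·16 + 0.1379·97 + 1.1461·17 = 59.2866

L[3,1] = 0.0766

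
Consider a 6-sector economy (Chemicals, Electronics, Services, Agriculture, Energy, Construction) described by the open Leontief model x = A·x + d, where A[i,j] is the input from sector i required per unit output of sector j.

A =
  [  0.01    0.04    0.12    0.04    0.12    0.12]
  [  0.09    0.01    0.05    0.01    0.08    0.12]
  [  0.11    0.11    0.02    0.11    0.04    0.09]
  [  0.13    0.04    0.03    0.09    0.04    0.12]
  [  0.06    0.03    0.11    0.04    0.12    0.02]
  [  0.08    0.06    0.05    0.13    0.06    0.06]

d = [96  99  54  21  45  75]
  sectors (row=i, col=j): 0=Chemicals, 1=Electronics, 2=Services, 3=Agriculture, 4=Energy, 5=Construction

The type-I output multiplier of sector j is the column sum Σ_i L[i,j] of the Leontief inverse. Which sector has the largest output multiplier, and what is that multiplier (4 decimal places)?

Construction (1.9126)

Form M = I − A:
  [  0.99   -0.04   -0.12   -0.04   -0.12   -0.12]
  [ -0.09    0.99   -0.05   -0.01   -0.08   -0.12]
  [ -0.11   -0.11    0.98   -0.11   -0.04   -0.09]
  [ -0.13   -0.04   -0.03    0.91   -0.04   -0.12]
  [ -0.06   -0.03   -0.11   -0.04    0.88   -0.02]
  [ -0.08   -0.06   -0.05   -0.13   -0.06    0.94]
Leontief inverse L = M⁻¹:
  [  1.0752    0.0826    0.1683    0.1022    0.1787    0.1808]
  [  0.1348    1.0428    0.0950    0.0589    0.1317    0.1697]
  [  0.1747    0.1466    1.0748    0.1678    0.1050    0.1676]
  [  0.1890    0.0780    0.0835    1.1499    0.1020    0.1911]
  [  0.1116    0.0652    0.1551    0.0864    1.1735    0.0734]
  [  0.1427    0.0963    0.0990    0.1859    0.1182    1.1301]
Total output x = L · d:
  x_0 = 1.0752·96 + 0.0826·99 + 0.1683·54 + 0.1022·21 + 0.1787·45 + 0.1808·75 = 144.2324
  x_1 = 0.1348·96 + 1.0428·99 + 0.0950·54 + 0.0589·21 + 0.1317·45 + 0.1697·75 = 141.1952
  x_2 = 0.1747·96 + 0.1466·99 + 1.0748·54 + 0.1678·21 + 0.1050·45 + 0.1676·75 = 110.1362
  x_3 = 0.1890·96 + 0.0780·99 + 0.0835·54 + 1.1499·21 + 0.1020·45 + 0.1911·75 = 73.4464
  x_4 = 0.1116·96 + 0.0652·99 + 0.1551·54 + 0.0864·21 + 1.1735·45 + 0.0734·75 = 85.6748
  x_5 = 0.1427·96 + 0.0963·99 + 0.0990·54 + 0.1859·21 + 0.1182·45 + 1.1301·75 = 122.5592
Output multipliers (column sums of L):
  Chemicals: 1.8279
  Electronics: 1.5116
  Services: 1.6756
  Agriculture: 1.7512
  Energy: 1.8092
  Construction: 1.9126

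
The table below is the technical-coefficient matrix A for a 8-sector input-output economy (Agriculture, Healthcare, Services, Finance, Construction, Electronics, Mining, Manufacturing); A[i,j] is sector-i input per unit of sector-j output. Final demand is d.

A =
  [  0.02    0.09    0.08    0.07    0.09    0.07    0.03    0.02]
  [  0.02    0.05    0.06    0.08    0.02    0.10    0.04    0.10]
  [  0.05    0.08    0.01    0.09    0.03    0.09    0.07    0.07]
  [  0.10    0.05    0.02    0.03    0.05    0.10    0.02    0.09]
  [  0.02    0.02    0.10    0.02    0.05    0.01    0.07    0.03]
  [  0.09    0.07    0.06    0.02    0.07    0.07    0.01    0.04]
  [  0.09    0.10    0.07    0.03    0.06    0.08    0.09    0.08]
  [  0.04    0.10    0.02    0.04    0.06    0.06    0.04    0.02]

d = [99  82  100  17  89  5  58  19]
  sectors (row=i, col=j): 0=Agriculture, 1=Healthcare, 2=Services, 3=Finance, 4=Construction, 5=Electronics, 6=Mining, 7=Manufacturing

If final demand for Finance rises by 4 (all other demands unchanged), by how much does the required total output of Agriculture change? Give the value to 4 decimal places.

0.4430

Form M = I − A:
  [  0.98   -0.09   -0.08   -0.07   -0.09   -0.07   -0.03   -0.02]
  [ -0.02    0.95   -0.06   -0.08   -0.02   -0.10   -0.04   -0.10]
  [ -0.05   -0.08    0.99   -0.09   -0.03   -0.09   -0.07   -0.07]
  [ -0.10   -0.05   -0.02    0.97   -0.05   -0.10   -0.02   -0.09]
  [ -0.02   -0.02   -0.10   -0.02    0.95   -0.01   -0.07   -0.03]
  [ -0.09   -0.07   -0.06   -0.02   -0.07    0.93   -0.01   -0.04]
  [ -0.09   -0.10   -0.07   -0.03   -0.06   -0.08    0.91   -0.08]
  [ -0.04   -0.10   -0.02   -0.04   -0.06   -0.06   -0.04    0.98]
Leontief inverse L = M⁻¹:
  [  1.0649    0.1443    0.1246    0.1108    0.1321    0.1315    0.0682    0.0705]
  [  0.0692    1.1107    0.1001    0.1190    0.0655    0.1638    0.0747    0.1476]
  [  0.1010    0.1427    1.0570    0.1303    0.0788    0.1571    0.1069    0.1217]
  [  0.1412    0.1080    0.0653    1.0683    0.0971    0.1574    0.0528    0.1304]
  [  0.0520    0.0627    0.1299    0.0502    1.0801    0.0532    0.1021    0.0649]
  [  0.1265    0.1220    0.1029    0.0589    0.1116    1.1243    0.0432    0.0806]
  [  0.1465    0.1785    0.1296    0.0842    0.1189    0.1603    1.1405    0.1415]
  [  0.0753    0.1451    0.0591    0.0730    0.0955    0.1103    0.0702    1.0608]
Total output x = L · d:
  x_0 = 1.0649·99 + 0.1443·82 + 0.1246·100 + 0.1108·17 + 0.1321·89 + 0.1315·5 + 0.0682·58 + 0.0705·19 = 149.3113
  x_1 = 0.0692·99 + 1.1107·82 + 0.1001·100 + 0.1190·17 + 0.0655·89 + 0.1638·5 + 0.0747·58 + 0.1476·19 = 123.7520
  x_2 = 0.1010·99 + 0.1427·82 + 1.0570·100 + 0.1303·17 + 0.0788·89 + 0.1571·5 + 0.1069·58 + 0.1217·19 = 145.9342
  x_3 = 0.1412·99 + 0.1080·82 + 0.0653·100 + 1.0683·17 + 0.0971·89 + 0.1574·5 + 0.0528·58 + 0.1304·19 = 62.4924
  x_4 = 0.0520·99 + 0.0627·82 + 0.1299·100 + 0.0502·17 + 1.0801·89 + 0.0532·5 + 0.1021·58 + 0.0649·19 = 127.6789
  x_5 = 0.1265·99 + 0.1220·82 + 0.1029·100 + 0.0589·17 + 0.1116·89 + 1.1243·5 + 0.0432·58 + 0.0806·19 = 53.4116
  x_6 = 0.1465·99 + 0.1785·82 + 0.1296·100 + 0.0842·17 + 0.1189·89 + 0.1603·5 + 1.1405·58 + 0.1415·19 = 123.7574
  x_7 = 0.0753·99 + 0.1451·82 + 0.0591·100 + 0.0730·17 + 0.0955·89 + 0.1103·5 + 0.0702·58 + 1.0608·19 = 59.7773
Δx_0 = L[0,3] · Δd_3 = 0.1108 · 4 = 0.4430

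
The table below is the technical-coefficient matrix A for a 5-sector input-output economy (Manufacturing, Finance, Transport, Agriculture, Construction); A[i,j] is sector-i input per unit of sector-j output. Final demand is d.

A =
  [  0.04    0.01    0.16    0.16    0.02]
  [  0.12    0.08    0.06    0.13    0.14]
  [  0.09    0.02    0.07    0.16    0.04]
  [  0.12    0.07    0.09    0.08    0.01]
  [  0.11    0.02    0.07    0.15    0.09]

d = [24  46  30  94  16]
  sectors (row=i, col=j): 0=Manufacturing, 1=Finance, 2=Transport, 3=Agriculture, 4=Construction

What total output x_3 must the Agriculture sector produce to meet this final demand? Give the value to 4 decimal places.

123.0953

Form M = I − A:
  [  0.96   -0.01   -0.16   -0.16   -0.02]
  [ -0.12    0.92   -0.06   -0.13   -0.14]
  [ -0.09   -0.02    0.93   -0.16   -0.04]
  [ -0.12   -0.07   -0.09    0.92   -0.01]
  [ -0.11   -0.02   -0.07   -0.15    0.91]
Leontief inverse L = M⁻¹:
  [  1.1016    0.0360    0.2184    0.2415    0.0420]
  [  0.2054    1.1153    0.1453    0.2488    0.1852]
  [  0.1489    0.0458    1.1317    0.2394    0.0627]
  [  0.1758    0.0946    0.1518    1.1635    0.0379]
  [  0.1781    0.0480    0.1417    0.2449    1.1191]
Total output x = L · d:
  x_0 = 1.1016·24 + 0.0360·46 + 0.2184·30 + 0.2415·94 + 0.0420·16 = 58.0213
  x_1 = 0.2054·24 + 1.1153·46 + 0.1453·30 + 0.2488·94 + 0.1852·16 = 86.9403
  x_2 = 0.1489·24 + 0.0458·46 + 1.1317·30 + 0.2394·94 + 0.0627·16 = 63.1421
  x_3 = 0.1758·24 + 0.0946·46 + 0.1518·30 + 1.1635·94 + 0.0379·16 = 123.0953
  x_4 = 0.1781·24 + 0.0480·46 + 0.1417·30 + 0.2449·94 + 1.1191·16 = 51.6543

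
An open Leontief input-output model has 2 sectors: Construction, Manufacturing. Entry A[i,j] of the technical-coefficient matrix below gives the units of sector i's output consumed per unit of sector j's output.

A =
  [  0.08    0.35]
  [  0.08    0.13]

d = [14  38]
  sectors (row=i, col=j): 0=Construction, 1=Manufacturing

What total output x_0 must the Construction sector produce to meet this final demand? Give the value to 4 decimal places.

32.9881

Form M = I − A:
  [  0.92   -0.35]
  [ -0.08    0.87]
Leontief inverse L = M⁻¹:
  [  1.1264    0.4531]
  [  0.1036    1.1911]
Total output x = L · d:
  x_0 = 1.1264·14 + 0.4531·38 = 32.9881
  x_1 = 0.1036·14 + 1.1911·38 = 46.7115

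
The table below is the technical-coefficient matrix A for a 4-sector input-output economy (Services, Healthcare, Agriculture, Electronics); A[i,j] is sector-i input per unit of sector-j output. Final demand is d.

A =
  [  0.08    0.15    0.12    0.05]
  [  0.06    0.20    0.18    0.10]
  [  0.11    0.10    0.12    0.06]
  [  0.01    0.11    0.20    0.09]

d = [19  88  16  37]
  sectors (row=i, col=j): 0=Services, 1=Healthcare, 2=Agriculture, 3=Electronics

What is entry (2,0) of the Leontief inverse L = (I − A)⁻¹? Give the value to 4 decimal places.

L[2,0] = 0.1605

Form M = I − A:
  [  0.92   -0.15   -0.12   -0.05]
  [ -0.06    0.80   -0.18   -0.10]
  [ -0.11   -0.10    0.88   -0.06]
  [ -0.01   -0.11   -0.20    0.91]
Leontief inverse L = M⁻¹:
  [  1.1324    0.2557    0.2307    0.1055]
  [  0.1290    1.3399    0.3317    0.1762]
  [  0.1605    0.1984    1.2241    0.1113]
  [  0.0633    0.2084    0.3117    1.1458]
Total output x = L · d:
  x_0 = 1.1324·19 + 0.2557·88 + 0.2307·16 + 0.1055·37 = 51.6086
  x_1 = 0.1290·19 + 1.3399·88 + 0.3317·16 + 0.1762·37 = 132.1848
  x_2 = 0.1605·19 + 0.1984·88 + 1.2241·16 + 0.1113·37 = 44.2168
  x_3 = 0.0633·19 + 0.2084·88 + 0.3117·16 + 1.1458·37 = 66.9228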